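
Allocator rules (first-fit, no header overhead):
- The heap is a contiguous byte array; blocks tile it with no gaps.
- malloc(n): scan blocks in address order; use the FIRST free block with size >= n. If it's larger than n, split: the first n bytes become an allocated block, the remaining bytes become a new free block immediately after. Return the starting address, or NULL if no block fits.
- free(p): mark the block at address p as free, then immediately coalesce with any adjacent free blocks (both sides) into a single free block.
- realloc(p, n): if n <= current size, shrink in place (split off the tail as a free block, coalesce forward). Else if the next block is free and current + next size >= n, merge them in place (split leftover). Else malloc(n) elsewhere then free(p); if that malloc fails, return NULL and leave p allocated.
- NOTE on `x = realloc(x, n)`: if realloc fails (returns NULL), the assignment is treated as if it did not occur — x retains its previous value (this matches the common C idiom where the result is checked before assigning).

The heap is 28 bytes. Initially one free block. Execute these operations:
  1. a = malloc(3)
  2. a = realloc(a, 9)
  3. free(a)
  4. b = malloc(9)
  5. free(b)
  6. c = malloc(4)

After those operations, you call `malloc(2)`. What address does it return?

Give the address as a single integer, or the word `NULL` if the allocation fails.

Answer: 4

Derivation:
Op 1: a = malloc(3) -> a = 0; heap: [0-2 ALLOC][3-27 FREE]
Op 2: a = realloc(a, 9) -> a = 0; heap: [0-8 ALLOC][9-27 FREE]
Op 3: free(a) -> (freed a); heap: [0-27 FREE]
Op 4: b = malloc(9) -> b = 0; heap: [0-8 ALLOC][9-27 FREE]
Op 5: free(b) -> (freed b); heap: [0-27 FREE]
Op 6: c = malloc(4) -> c = 0; heap: [0-3 ALLOC][4-27 FREE]
malloc(2): first-fit scan over [0-3 ALLOC][4-27 FREE] -> 4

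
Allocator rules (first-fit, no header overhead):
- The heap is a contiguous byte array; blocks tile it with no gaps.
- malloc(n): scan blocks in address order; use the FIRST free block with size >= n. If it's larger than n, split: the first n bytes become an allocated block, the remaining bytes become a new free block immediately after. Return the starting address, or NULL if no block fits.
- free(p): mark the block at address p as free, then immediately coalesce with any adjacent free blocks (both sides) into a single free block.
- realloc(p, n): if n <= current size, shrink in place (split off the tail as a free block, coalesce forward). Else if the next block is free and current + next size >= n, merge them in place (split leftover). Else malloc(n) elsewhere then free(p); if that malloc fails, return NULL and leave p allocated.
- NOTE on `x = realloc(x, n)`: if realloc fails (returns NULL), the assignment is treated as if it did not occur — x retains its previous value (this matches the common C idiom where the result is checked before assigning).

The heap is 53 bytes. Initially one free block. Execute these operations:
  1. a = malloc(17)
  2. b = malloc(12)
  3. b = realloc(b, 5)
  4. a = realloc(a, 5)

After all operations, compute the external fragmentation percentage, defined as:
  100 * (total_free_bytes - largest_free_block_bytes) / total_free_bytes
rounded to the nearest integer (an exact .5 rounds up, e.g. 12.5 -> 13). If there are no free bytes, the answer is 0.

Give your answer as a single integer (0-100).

Op 1: a = malloc(17) -> a = 0; heap: [0-16 ALLOC][17-52 FREE]
Op 2: b = malloc(12) -> b = 17; heap: [0-16 ALLOC][17-28 ALLOC][29-52 FREE]
Op 3: b = realloc(b, 5) -> b = 17; heap: [0-16 ALLOC][17-21 ALLOC][22-52 FREE]
Op 4: a = realloc(a, 5) -> a = 0; heap: [0-4 ALLOC][5-16 FREE][17-21 ALLOC][22-52 FREE]
Free blocks: [12 31] total_free=43 largest=31 -> 100*(43-31)/43 = 1200/43 ≈ 27.907 -> rounds to 28

Answer: 28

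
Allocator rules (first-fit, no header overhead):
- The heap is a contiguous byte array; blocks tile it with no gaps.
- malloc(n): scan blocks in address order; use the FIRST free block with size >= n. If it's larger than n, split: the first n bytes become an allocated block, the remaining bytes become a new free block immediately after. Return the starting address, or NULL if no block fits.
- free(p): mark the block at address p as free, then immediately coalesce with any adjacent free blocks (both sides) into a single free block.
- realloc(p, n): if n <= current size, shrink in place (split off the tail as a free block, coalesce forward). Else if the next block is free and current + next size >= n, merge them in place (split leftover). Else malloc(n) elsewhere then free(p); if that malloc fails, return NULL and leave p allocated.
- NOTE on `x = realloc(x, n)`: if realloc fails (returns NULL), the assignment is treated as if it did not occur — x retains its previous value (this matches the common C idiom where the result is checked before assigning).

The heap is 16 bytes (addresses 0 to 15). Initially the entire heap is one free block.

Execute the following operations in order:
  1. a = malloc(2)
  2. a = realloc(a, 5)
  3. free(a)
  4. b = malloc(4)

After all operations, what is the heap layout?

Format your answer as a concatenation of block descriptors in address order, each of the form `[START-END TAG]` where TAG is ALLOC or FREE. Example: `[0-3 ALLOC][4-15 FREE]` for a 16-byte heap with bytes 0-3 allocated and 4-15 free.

Answer: [0-3 ALLOC][4-15 FREE]

Derivation:
Op 1: a = malloc(2) -> a = 0; heap: [0-1 ALLOC][2-15 FREE]
Op 2: a = realloc(a, 5) -> a = 0; heap: [0-4 ALLOC][5-15 FREE]
Op 3: free(a) -> (freed a); heap: [0-15 FREE]
Op 4: b = malloc(4) -> b = 0; heap: [0-3 ALLOC][4-15 FREE]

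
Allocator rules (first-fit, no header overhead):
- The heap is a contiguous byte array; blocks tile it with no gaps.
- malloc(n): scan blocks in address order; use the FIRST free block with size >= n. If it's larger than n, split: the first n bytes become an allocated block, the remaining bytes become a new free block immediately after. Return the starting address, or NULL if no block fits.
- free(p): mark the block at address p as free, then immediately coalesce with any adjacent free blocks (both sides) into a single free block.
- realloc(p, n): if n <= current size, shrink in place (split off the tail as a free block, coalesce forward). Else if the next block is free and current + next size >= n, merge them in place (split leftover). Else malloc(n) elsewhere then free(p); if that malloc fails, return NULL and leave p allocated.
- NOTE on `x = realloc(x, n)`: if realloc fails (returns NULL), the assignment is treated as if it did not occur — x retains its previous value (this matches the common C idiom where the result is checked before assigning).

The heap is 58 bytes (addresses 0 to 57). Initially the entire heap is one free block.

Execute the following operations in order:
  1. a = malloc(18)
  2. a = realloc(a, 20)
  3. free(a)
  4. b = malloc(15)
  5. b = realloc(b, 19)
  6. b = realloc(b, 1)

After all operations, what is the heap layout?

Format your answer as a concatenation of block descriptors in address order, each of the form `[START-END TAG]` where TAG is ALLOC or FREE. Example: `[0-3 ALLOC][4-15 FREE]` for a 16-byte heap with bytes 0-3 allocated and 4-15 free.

Answer: [0-0 ALLOC][1-57 FREE]

Derivation:
Op 1: a = malloc(18) -> a = 0; heap: [0-17 ALLOC][18-57 FREE]
Op 2: a = realloc(a, 20) -> a = 0; heap: [0-19 ALLOC][20-57 FREE]
Op 3: free(a) -> (freed a); heap: [0-57 FREE]
Op 4: b = malloc(15) -> b = 0; heap: [0-14 ALLOC][15-57 FREE]
Op 5: b = realloc(b, 19) -> b = 0; heap: [0-18 ALLOC][19-57 FREE]
Op 6: b = realloc(b, 1) -> b = 0; heap: [0-0 ALLOC][1-57 FREE]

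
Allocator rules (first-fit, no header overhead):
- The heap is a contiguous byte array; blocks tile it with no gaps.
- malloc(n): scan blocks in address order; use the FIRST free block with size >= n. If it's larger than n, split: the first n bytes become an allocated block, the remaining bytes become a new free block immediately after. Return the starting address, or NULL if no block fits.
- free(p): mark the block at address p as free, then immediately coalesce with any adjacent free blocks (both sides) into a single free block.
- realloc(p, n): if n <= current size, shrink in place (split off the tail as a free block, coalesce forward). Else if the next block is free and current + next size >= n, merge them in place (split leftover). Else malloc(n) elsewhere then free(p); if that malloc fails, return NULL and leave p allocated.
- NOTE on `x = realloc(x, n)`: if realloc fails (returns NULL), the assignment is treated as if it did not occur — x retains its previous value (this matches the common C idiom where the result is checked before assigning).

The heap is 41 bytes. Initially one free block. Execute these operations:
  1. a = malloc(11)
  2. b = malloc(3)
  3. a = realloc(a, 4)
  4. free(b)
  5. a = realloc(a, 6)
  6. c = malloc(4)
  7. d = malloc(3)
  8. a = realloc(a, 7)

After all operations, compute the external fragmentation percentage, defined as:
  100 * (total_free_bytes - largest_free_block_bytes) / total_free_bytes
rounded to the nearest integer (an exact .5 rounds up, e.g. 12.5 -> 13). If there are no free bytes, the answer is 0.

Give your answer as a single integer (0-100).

Op 1: a = malloc(11) -> a = 0; heap: [0-10 ALLOC][11-40 FREE]
Op 2: b = malloc(3) -> b = 11; heap: [0-10 ALLOC][11-13 ALLOC][14-40 FREE]
Op 3: a = realloc(a, 4) -> a = 0; heap: [0-3 ALLOC][4-10 FREE][11-13 ALLOC][14-40 FREE]
Op 4: free(b) -> (freed b); heap: [0-3 ALLOC][4-40 FREE]
Op 5: a = realloc(a, 6) -> a = 0; heap: [0-5 ALLOC][6-40 FREE]
Op 6: c = malloc(4) -> c = 6; heap: [0-5 ALLOC][6-9 ALLOC][10-40 FREE]
Op 7: d = malloc(3) -> d = 10; heap: [0-5 ALLOC][6-9 ALLOC][10-12 ALLOC][13-40 FREE]
Op 8: a = realloc(a, 7) -> a = 13; heap: [0-5 FREE][6-9 ALLOC][10-12 ALLOC][13-19 ALLOC][20-40 FREE]
Free blocks: [6 21] total_free=27 largest=21 -> 100*(27-21)/27 = 600/27 ≈ 22.222 -> rounds to 22

Answer: 22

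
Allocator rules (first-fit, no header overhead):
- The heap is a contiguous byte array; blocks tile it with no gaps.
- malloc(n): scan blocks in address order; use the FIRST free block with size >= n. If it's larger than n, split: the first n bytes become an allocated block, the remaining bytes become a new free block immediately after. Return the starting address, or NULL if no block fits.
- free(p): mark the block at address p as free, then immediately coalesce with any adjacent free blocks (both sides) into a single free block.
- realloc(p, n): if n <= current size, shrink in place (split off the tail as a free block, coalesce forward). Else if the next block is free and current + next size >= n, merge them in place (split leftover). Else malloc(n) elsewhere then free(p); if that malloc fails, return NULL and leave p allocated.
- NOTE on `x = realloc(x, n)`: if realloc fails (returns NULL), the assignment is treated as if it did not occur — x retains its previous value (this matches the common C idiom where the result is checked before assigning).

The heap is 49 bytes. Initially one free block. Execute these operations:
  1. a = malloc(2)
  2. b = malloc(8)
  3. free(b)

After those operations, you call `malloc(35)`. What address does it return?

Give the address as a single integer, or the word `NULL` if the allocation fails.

Answer: 2

Derivation:
Op 1: a = malloc(2) -> a = 0; heap: [0-1 ALLOC][2-48 FREE]
Op 2: b = malloc(8) -> b = 2; heap: [0-1 ALLOC][2-9 ALLOC][10-48 FREE]
Op 3: free(b) -> (freed b); heap: [0-1 ALLOC][2-48 FREE]
malloc(35): first-fit scan over [0-1 ALLOC][2-48 FREE] -> 2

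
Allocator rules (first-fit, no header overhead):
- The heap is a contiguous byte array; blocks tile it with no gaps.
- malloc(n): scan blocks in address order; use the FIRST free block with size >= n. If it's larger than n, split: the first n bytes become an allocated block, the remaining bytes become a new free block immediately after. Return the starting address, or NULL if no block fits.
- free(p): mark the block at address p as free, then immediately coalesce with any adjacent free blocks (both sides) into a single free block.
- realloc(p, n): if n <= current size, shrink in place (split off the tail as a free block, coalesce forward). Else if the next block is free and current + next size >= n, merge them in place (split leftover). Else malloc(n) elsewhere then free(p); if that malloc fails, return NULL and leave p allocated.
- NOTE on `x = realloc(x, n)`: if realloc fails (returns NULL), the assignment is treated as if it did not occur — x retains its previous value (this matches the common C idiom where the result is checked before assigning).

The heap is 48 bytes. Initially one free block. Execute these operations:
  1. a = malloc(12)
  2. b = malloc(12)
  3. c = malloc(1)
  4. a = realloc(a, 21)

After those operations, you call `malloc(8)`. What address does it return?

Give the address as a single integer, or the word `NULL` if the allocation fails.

Op 1: a = malloc(12) -> a = 0; heap: [0-11 ALLOC][12-47 FREE]
Op 2: b = malloc(12) -> b = 12; heap: [0-11 ALLOC][12-23 ALLOC][24-47 FREE]
Op 3: c = malloc(1) -> c = 24; heap: [0-11 ALLOC][12-23 ALLOC][24-24 ALLOC][25-47 FREE]
Op 4: a = realloc(a, 21) -> a = 25; heap: [0-11 FREE][12-23 ALLOC][24-24 ALLOC][25-45 ALLOC][46-47 FREE]
malloc(8): first-fit scan over [0-11 FREE][12-23 ALLOC][24-24 ALLOC][25-45 ALLOC][46-47 FREE] -> 0

Answer: 0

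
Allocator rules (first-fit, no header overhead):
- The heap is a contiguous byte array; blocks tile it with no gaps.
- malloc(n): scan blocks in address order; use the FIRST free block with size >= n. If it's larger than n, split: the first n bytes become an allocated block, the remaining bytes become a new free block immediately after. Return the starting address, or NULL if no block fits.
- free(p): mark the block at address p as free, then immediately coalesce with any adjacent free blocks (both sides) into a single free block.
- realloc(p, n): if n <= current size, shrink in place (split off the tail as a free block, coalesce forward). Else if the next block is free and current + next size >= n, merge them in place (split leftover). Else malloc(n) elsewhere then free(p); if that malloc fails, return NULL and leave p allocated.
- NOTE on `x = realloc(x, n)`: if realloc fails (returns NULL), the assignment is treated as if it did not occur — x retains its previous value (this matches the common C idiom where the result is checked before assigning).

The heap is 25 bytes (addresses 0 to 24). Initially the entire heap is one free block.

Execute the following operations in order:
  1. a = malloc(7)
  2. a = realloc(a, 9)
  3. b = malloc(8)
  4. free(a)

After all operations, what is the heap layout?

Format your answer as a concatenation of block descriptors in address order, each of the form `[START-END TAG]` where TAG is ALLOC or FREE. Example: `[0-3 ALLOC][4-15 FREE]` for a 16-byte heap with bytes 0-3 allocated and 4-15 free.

Op 1: a = malloc(7) -> a = 0; heap: [0-6 ALLOC][7-24 FREE]
Op 2: a = realloc(a, 9) -> a = 0; heap: [0-8 ALLOC][9-24 FREE]
Op 3: b = malloc(8) -> b = 9; heap: [0-8 ALLOC][9-16 ALLOC][17-24 FREE]
Op 4: free(a) -> (freed a); heap: [0-8 FREE][9-16 ALLOC][17-24 FREE]

Answer: [0-8 FREE][9-16 ALLOC][17-24 FREE]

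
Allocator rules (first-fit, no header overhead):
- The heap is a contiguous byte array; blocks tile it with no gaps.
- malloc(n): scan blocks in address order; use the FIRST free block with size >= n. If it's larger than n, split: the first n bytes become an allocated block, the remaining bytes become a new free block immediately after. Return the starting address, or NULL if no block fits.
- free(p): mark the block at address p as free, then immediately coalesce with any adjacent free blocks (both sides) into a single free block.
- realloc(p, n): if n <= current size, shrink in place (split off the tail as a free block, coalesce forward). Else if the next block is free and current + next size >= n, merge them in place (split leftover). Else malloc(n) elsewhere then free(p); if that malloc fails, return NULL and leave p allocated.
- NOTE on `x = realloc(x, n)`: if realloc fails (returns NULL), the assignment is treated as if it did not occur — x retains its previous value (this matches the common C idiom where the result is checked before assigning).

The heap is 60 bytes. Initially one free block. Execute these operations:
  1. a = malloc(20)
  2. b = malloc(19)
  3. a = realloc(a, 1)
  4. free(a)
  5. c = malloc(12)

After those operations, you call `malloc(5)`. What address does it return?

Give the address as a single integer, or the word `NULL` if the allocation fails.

Answer: 12

Derivation:
Op 1: a = malloc(20) -> a = 0; heap: [0-19 ALLOC][20-59 FREE]
Op 2: b = malloc(19) -> b = 20; heap: [0-19 ALLOC][20-38 ALLOC][39-59 FREE]
Op 3: a = realloc(a, 1) -> a = 0; heap: [0-0 ALLOC][1-19 FREE][20-38 ALLOC][39-59 FREE]
Op 4: free(a) -> (freed a); heap: [0-19 FREE][20-38 ALLOC][39-59 FREE]
Op 5: c = malloc(12) -> c = 0; heap: [0-11 ALLOC][12-19 FREE][20-38 ALLOC][39-59 FREE]
malloc(5): first-fit scan over [0-11 ALLOC][12-19 FREE][20-38 ALLOC][39-59 FREE] -> 12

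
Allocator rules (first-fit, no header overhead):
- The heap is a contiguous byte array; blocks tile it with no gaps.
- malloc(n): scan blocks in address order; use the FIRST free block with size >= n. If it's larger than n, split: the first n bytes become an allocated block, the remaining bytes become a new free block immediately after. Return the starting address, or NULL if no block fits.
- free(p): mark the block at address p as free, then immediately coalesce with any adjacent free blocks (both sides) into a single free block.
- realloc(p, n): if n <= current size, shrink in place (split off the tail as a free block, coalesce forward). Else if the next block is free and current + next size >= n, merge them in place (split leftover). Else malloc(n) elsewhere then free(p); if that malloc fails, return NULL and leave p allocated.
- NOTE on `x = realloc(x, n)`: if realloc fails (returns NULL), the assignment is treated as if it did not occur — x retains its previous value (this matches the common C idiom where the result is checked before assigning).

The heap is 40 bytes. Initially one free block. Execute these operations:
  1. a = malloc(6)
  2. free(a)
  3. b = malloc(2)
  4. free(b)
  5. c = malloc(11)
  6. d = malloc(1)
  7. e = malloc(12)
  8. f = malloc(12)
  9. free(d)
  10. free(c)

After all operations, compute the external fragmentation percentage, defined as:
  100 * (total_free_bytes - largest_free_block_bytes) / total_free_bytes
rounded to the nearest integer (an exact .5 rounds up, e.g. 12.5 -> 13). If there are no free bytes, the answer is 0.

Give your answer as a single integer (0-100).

Answer: 25

Derivation:
Op 1: a = malloc(6) -> a = 0; heap: [0-5 ALLOC][6-39 FREE]
Op 2: free(a) -> (freed a); heap: [0-39 FREE]
Op 3: b = malloc(2) -> b = 0; heap: [0-1 ALLOC][2-39 FREE]
Op 4: free(b) -> (freed b); heap: [0-39 FREE]
Op 5: c = malloc(11) -> c = 0; heap: [0-10 ALLOC][11-39 FREE]
Op 6: d = malloc(1) -> d = 11; heap: [0-10 ALLOC][11-11 ALLOC][12-39 FREE]
Op 7: e = malloc(12) -> e = 12; heap: [0-10 ALLOC][11-11 ALLOC][12-23 ALLOC][24-39 FREE]
Op 8: f = malloc(12) -> f = 24; heap: [0-10 ALLOC][11-11 ALLOC][12-23 ALLOC][24-35 ALLOC][36-39 FREE]
Op 9: free(d) -> (freed d); heap: [0-10 ALLOC][11-11 FREE][12-23 ALLOC][24-35 ALLOC][36-39 FREE]
Op 10: free(c) -> (freed c); heap: [0-11 FREE][12-23 ALLOC][24-35 ALLOC][36-39 FREE]
Free blocks: [12 4] total_free=16 largest=12 -> 100*(16-12)/16 = 400/16 = 25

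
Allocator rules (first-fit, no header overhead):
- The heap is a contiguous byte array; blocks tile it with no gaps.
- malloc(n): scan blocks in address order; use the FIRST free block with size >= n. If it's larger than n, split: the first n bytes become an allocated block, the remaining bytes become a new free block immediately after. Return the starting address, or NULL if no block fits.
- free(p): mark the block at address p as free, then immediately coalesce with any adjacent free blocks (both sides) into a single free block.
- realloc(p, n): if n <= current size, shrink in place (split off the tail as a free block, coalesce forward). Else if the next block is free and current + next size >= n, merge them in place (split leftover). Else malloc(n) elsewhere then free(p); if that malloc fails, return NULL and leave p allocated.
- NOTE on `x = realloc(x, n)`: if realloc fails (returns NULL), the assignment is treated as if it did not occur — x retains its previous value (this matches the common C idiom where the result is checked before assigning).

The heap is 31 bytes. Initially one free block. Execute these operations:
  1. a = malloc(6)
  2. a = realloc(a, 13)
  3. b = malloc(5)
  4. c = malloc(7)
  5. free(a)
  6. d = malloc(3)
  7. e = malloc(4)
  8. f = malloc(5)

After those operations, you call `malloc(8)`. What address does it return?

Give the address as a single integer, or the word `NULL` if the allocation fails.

Answer: NULL

Derivation:
Op 1: a = malloc(6) -> a = 0; heap: [0-5 ALLOC][6-30 FREE]
Op 2: a = realloc(a, 13) -> a = 0; heap: [0-12 ALLOC][13-30 FREE]
Op 3: b = malloc(5) -> b = 13; heap: [0-12 ALLOC][13-17 ALLOC][18-30 FREE]
Op 4: c = malloc(7) -> c = 18; heap: [0-12 ALLOC][13-17 ALLOC][18-24 ALLOC][25-30 FREE]
Op 5: free(a) -> (freed a); heap: [0-12 FREE][13-17 ALLOC][18-24 ALLOC][25-30 FREE]
Op 6: d = malloc(3) -> d = 0; heap: [0-2 ALLOC][3-12 FREE][13-17 ALLOC][18-24 ALLOC][25-30 FREE]
Op 7: e = malloc(4) -> e = 3; heap: [0-2 ALLOC][3-6 ALLOC][7-12 FREE][13-17 ALLOC][18-24 ALLOC][25-30 FREE]
Op 8: f = malloc(5) -> f = 7; heap: [0-2 ALLOC][3-6 ALLOC][7-11 ALLOC][12-12 FREE][13-17 ALLOC][18-24 ALLOC][25-30 FREE]
malloc(8): first-fit scan over [0-2 ALLOC][3-6 ALLOC][7-11 ALLOC][12-12 FREE][13-17 ALLOC][18-24 ALLOC][25-30 FREE] -> NULL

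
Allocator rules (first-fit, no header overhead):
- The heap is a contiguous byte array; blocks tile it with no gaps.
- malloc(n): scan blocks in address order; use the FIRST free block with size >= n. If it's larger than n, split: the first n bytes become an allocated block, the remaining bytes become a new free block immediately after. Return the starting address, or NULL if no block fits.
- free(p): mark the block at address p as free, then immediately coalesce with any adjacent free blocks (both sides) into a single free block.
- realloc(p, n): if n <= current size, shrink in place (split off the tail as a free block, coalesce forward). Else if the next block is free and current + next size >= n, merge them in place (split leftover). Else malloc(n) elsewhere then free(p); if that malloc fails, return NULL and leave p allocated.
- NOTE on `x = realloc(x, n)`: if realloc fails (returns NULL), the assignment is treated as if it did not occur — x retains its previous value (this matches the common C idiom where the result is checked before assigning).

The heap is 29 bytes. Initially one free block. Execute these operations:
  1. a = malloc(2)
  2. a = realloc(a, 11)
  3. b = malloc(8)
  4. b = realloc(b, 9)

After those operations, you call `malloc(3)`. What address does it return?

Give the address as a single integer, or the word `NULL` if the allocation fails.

Answer: 20

Derivation:
Op 1: a = malloc(2) -> a = 0; heap: [0-1 ALLOC][2-28 FREE]
Op 2: a = realloc(a, 11) -> a = 0; heap: [0-10 ALLOC][11-28 FREE]
Op 3: b = malloc(8) -> b = 11; heap: [0-10 ALLOC][11-18 ALLOC][19-28 FREE]
Op 4: b = realloc(b, 9) -> b = 11; heap: [0-10 ALLOC][11-19 ALLOC][20-28 FREE]
malloc(3): first-fit scan over [0-10 ALLOC][11-19 ALLOC][20-28 FREE] -> 20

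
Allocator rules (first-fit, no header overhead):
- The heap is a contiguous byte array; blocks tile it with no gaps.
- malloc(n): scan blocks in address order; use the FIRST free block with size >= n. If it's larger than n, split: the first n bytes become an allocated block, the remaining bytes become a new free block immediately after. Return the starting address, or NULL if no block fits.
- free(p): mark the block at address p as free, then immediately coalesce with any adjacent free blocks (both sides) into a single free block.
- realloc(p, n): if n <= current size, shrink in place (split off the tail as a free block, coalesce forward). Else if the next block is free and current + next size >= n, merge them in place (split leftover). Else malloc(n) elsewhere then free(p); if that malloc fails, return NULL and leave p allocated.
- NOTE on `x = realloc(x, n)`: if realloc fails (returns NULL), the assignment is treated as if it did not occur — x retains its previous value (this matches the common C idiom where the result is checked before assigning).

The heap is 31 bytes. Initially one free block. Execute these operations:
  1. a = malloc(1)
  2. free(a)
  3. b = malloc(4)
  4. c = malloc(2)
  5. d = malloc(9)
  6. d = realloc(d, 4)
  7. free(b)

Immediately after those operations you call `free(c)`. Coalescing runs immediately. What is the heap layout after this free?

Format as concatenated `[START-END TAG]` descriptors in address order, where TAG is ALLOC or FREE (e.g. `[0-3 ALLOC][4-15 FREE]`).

Answer: [0-5 FREE][6-9 ALLOC][10-30 FREE]

Derivation:
Op 1: a = malloc(1) -> a = 0; heap: [0-0 ALLOC][1-30 FREE]
Op 2: free(a) -> (freed a); heap: [0-30 FREE]
Op 3: b = malloc(4) -> b = 0; heap: [0-3 ALLOC][4-30 FREE]
Op 4: c = malloc(2) -> c = 4; heap: [0-3 ALLOC][4-5 ALLOC][6-30 FREE]
Op 5: d = malloc(9) -> d = 6; heap: [0-3 ALLOC][4-5 ALLOC][6-14 ALLOC][15-30 FREE]
Op 6: d = realloc(d, 4) -> d = 6; heap: [0-3 ALLOC][4-5 ALLOC][6-9 ALLOC][10-30 FREE]
Op 7: free(b) -> (freed b); heap: [0-3 FREE][4-5 ALLOC][6-9 ALLOC][10-30 FREE]
free(c): c = 4 -> block [4-5 ALLOC]; mark free, coalesce with adjacent free neighbors -> [0-5 FREE][6-9 ALLOC][10-30 FREE]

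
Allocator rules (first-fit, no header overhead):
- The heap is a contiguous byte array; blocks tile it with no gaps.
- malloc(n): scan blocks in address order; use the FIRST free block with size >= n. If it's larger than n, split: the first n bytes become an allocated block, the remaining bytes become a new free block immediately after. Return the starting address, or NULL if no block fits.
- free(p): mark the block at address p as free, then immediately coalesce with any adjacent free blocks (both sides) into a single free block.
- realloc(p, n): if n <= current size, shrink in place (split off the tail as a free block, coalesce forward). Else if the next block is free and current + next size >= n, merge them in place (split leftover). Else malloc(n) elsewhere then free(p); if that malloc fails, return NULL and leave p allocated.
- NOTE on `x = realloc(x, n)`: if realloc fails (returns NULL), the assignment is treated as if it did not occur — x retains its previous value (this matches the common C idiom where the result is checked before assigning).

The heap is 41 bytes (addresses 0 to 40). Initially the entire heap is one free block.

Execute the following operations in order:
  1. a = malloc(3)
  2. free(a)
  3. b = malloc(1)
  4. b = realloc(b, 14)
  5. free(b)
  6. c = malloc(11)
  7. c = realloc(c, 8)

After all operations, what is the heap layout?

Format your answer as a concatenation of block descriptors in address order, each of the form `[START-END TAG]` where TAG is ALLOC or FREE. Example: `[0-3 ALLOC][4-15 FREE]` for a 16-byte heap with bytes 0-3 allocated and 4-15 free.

Op 1: a = malloc(3) -> a = 0; heap: [0-2 ALLOC][3-40 FREE]
Op 2: free(a) -> (freed a); heap: [0-40 FREE]
Op 3: b = malloc(1) -> b = 0; heap: [0-0 ALLOC][1-40 FREE]
Op 4: b = realloc(b, 14) -> b = 0; heap: [0-13 ALLOC][14-40 FREE]
Op 5: free(b) -> (freed b); heap: [0-40 FREE]
Op 6: c = malloc(11) -> c = 0; heap: [0-10 ALLOC][11-40 FREE]
Op 7: c = realloc(c, 8) -> c = 0; heap: [0-7 ALLOC][8-40 FREE]

Answer: [0-7 ALLOC][8-40 FREE]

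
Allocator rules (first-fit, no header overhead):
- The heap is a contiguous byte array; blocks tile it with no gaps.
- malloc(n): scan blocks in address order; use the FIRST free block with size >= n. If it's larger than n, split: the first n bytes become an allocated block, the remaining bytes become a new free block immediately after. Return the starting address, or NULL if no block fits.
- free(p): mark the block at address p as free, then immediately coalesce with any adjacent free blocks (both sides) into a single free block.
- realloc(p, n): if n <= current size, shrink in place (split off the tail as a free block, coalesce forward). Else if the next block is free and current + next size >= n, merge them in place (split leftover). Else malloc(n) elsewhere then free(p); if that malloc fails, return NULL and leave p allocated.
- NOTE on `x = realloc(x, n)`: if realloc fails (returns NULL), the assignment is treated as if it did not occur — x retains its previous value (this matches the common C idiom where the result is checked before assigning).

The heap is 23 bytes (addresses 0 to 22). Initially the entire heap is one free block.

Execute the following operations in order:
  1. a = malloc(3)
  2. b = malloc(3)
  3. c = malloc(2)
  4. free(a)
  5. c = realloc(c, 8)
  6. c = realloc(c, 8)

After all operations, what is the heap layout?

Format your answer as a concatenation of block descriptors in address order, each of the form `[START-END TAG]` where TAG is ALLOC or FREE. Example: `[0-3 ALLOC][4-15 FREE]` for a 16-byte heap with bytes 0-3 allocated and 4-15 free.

Answer: [0-2 FREE][3-5 ALLOC][6-13 ALLOC][14-22 FREE]

Derivation:
Op 1: a = malloc(3) -> a = 0; heap: [0-2 ALLOC][3-22 FREE]
Op 2: b = malloc(3) -> b = 3; heap: [0-2 ALLOC][3-5 ALLOC][6-22 FREE]
Op 3: c = malloc(2) -> c = 6; heap: [0-2 ALLOC][3-5 ALLOC][6-7 ALLOC][8-22 FREE]
Op 4: free(a) -> (freed a); heap: [0-2 FREE][3-5 ALLOC][6-7 ALLOC][8-22 FREE]
Op 5: c = realloc(c, 8) -> c = 6; heap: [0-2 FREE][3-5 ALLOC][6-13 ALLOC][14-22 FREE]
Op 6: c = realloc(c, 8) -> c = 6; heap: [0-2 FREE][3-5 ALLOC][6-13 ALLOC][14-22 FREE]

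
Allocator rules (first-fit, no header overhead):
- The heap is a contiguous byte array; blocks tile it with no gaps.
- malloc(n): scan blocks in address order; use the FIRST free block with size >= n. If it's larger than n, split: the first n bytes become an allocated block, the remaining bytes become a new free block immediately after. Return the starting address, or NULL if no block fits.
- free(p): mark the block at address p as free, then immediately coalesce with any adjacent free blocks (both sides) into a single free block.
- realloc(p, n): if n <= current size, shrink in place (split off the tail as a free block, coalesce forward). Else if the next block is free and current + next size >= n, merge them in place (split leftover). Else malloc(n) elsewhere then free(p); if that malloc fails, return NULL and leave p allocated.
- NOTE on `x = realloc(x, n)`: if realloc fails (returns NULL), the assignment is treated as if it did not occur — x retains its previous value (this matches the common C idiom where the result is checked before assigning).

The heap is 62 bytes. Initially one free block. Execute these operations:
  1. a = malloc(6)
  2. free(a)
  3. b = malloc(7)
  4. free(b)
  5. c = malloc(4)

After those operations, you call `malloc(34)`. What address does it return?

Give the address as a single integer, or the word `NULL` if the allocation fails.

Op 1: a = malloc(6) -> a = 0; heap: [0-5 ALLOC][6-61 FREE]
Op 2: free(a) -> (freed a); heap: [0-61 FREE]
Op 3: b = malloc(7) -> b = 0; heap: [0-6 ALLOC][7-61 FREE]
Op 4: free(b) -> (freed b); heap: [0-61 FREE]
Op 5: c = malloc(4) -> c = 0; heap: [0-3 ALLOC][4-61 FREE]
malloc(34): first-fit scan over [0-3 ALLOC][4-61 FREE] -> 4

Answer: 4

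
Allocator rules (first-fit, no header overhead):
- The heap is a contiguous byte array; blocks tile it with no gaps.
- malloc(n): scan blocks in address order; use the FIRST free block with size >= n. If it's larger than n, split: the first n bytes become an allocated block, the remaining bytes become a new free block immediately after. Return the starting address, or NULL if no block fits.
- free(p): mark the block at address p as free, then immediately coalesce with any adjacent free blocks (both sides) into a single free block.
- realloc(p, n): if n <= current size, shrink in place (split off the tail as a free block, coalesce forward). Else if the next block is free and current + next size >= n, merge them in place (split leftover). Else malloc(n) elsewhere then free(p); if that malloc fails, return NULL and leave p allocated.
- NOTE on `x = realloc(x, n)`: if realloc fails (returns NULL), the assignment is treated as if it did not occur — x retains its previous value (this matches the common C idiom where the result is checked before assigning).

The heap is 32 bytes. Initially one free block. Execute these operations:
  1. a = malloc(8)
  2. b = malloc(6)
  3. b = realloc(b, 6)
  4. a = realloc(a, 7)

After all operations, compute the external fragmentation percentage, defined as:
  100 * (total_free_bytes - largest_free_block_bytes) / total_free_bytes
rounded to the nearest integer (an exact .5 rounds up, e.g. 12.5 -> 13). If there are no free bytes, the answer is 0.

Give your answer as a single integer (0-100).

Answer: 5

Derivation:
Op 1: a = malloc(8) -> a = 0; heap: [0-7 ALLOC][8-31 FREE]
Op 2: b = malloc(6) -> b = 8; heap: [0-7 ALLOC][8-13 ALLOC][14-31 FREE]
Op 3: b = realloc(b, 6) -> b = 8; heap: [0-7 ALLOC][8-13 ALLOC][14-31 FREE]
Op 4: a = realloc(a, 7) -> a = 0; heap: [0-6 ALLOC][7-7 FREE][8-13 ALLOC][14-31 FREE]
Free blocks: [1 18] total_free=19 largest=18 -> 100*(19-18)/19 = 100/19 ≈ 5.263 -> rounds to 5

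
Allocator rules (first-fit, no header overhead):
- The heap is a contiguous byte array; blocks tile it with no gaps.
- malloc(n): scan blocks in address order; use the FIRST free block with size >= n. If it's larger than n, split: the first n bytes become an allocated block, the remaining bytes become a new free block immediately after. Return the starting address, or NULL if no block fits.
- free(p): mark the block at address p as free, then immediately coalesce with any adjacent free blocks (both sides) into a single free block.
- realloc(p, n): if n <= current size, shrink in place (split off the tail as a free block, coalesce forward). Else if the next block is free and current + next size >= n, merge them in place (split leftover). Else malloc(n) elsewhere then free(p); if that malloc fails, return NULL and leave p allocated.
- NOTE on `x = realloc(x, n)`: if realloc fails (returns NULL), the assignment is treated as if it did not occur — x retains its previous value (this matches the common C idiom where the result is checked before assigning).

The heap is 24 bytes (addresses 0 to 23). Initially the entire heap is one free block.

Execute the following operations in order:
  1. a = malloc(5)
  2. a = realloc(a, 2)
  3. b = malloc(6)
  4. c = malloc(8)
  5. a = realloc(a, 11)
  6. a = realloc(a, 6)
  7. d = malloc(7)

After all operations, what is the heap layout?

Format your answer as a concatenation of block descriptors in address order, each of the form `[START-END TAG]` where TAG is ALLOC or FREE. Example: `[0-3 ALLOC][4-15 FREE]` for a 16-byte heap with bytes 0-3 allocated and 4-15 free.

Answer: [0-1 FREE][2-7 ALLOC][8-15 ALLOC][16-21 ALLOC][22-23 FREE]

Derivation:
Op 1: a = malloc(5) -> a = 0; heap: [0-4 ALLOC][5-23 FREE]
Op 2: a = realloc(a, 2) -> a = 0; heap: [0-1 ALLOC][2-23 FREE]
Op 3: b = malloc(6) -> b = 2; heap: [0-1 ALLOC][2-7 ALLOC][8-23 FREE]
Op 4: c = malloc(8) -> c = 8; heap: [0-1 ALLOC][2-7 ALLOC][8-15 ALLOC][16-23 FREE]
Op 5: a = realloc(a, 11) -> NULL (a unchanged); heap: [0-1 ALLOC][2-7 ALLOC][8-15 ALLOC][16-23 FREE]
Op 6: a = realloc(a, 6) -> a = 16; heap: [0-1 FREE][2-7 ALLOC][8-15 ALLOC][16-21 ALLOC][22-23 FREE]
Op 7: d = malloc(7) -> d = NULL; heap: [0-1 FREE][2-7 ALLOC][8-15 ALLOC][16-21 ALLOC][22-23 FREE]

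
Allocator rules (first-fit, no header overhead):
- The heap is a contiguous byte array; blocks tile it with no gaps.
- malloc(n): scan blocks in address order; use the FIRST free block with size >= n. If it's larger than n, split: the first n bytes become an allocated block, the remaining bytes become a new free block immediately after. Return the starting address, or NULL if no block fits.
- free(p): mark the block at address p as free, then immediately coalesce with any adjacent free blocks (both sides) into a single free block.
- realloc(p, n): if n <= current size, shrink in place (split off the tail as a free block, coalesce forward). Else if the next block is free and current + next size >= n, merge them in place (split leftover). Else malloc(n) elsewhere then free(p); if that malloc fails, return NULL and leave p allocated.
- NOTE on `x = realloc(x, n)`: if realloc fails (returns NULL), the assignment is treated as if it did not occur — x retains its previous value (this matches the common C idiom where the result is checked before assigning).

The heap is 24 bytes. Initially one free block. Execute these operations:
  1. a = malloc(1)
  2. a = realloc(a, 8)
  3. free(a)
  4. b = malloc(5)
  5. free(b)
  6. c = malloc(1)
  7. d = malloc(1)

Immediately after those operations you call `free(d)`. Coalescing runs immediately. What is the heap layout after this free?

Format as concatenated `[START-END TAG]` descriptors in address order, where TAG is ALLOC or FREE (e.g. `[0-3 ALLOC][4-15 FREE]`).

Answer: [0-0 ALLOC][1-23 FREE]

Derivation:
Op 1: a = malloc(1) -> a = 0; heap: [0-0 ALLOC][1-23 FREE]
Op 2: a = realloc(a, 8) -> a = 0; heap: [0-7 ALLOC][8-23 FREE]
Op 3: free(a) -> (freed a); heap: [0-23 FREE]
Op 4: b = malloc(5) -> b = 0; heap: [0-4 ALLOC][5-23 FREE]
Op 5: free(b) -> (freed b); heap: [0-23 FREE]
Op 6: c = malloc(1) -> c = 0; heap: [0-0 ALLOC][1-23 FREE]
Op 7: d = malloc(1) -> d = 1; heap: [0-0 ALLOC][1-1 ALLOC][2-23 FREE]
free(d): d = 1 -> block [1-1 ALLOC]; mark free, coalesce with adjacent free neighbors -> [0-0 ALLOC][1-23 FREE]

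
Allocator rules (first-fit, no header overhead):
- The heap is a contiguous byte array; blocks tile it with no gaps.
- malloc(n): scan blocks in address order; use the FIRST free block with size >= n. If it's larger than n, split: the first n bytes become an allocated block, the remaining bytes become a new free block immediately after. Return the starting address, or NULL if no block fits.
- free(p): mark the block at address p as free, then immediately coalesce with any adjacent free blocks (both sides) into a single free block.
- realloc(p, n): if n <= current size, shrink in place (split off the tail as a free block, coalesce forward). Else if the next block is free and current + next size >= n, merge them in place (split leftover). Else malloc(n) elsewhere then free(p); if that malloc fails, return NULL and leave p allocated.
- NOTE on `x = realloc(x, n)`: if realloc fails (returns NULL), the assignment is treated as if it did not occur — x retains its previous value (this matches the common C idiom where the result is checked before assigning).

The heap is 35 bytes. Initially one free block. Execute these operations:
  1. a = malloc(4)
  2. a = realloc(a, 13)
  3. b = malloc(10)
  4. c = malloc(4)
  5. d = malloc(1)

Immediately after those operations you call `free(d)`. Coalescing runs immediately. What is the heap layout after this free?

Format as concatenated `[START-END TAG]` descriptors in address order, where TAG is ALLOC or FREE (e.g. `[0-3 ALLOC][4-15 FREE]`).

Op 1: a = malloc(4) -> a = 0; heap: [0-3 ALLOC][4-34 FREE]
Op 2: a = realloc(a, 13) -> a = 0; heap: [0-12 ALLOC][13-34 FREE]
Op 3: b = malloc(10) -> b = 13; heap: [0-12 ALLOC][13-22 ALLOC][23-34 FREE]
Op 4: c = malloc(4) -> c = 23; heap: [0-12 ALLOC][13-22 ALLOC][23-26 ALLOC][27-34 FREE]
Op 5: d = malloc(1) -> d = 27; heap: [0-12 ALLOC][13-22 ALLOC][23-26 ALLOC][27-27 ALLOC][28-34 FREE]
free(d): d = 27 -> block [27-27 ALLOC]; mark free, coalesce with adjacent free neighbors -> [0-12 ALLOC][13-22 ALLOC][23-26 ALLOC][27-34 FREE]

Answer: [0-12 ALLOC][13-22 ALLOC][23-26 ALLOC][27-34 FREE]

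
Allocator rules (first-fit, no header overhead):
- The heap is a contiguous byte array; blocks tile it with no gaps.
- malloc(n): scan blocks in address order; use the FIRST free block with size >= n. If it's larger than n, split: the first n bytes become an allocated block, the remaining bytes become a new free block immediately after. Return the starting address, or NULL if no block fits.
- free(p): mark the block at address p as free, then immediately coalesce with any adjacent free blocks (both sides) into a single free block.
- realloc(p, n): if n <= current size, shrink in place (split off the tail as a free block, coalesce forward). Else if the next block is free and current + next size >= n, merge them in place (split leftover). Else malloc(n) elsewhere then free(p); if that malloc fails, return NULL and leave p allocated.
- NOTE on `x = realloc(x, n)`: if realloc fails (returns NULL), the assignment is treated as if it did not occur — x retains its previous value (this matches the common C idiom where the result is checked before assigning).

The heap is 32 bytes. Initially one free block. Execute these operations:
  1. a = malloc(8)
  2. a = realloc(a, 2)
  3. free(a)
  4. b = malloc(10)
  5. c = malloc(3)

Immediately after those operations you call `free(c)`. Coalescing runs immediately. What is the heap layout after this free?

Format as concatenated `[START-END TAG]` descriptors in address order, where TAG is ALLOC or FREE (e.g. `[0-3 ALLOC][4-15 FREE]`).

Op 1: a = malloc(8) -> a = 0; heap: [0-7 ALLOC][8-31 FREE]
Op 2: a = realloc(a, 2) -> a = 0; heap: [0-1 ALLOC][2-31 FREE]
Op 3: free(a) -> (freed a); heap: [0-31 FREE]
Op 4: b = malloc(10) -> b = 0; heap: [0-9 ALLOC][10-31 FREE]
Op 5: c = malloc(3) -> c = 10; heap: [0-9 ALLOC][10-12 ALLOC][13-31 FREE]
free(c): c = 10 -> block [10-12 ALLOC]; mark free, coalesce with adjacent free neighbors -> [0-9 ALLOC][10-31 FREE]

Answer: [0-9 ALLOC][10-31 FREE]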